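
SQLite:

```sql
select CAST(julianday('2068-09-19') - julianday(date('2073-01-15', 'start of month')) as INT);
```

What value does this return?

`start of month` rewinds 2073-01-15 to 2073-01-01.
11 days remain in September 2068 after the 19th (30 − 19).
Full months from October 2068 through December 2072 contribute their day counts.
Then 1 day into January 2073.
Total: 11 + 31 + 30 + 31 + 31 + 28 + 31 + 30 + 31 + 30 + 31 + 31 + 30 + 31 + 30 + 31 + 31 + 28 + 31 + 30 + 31 + 30 + 31 + 31 + 30 + 31 + 30 + 31 + 31 + 28 + 31 + 30 + 31 + 30 + 31 + 31 + 30 + 31 + 30 + 31 + 31 + 29 + 31 + 30 + 31 + 30 + 31 + 31 + 30 + 31 + 30 + 31 + 1 = 1565.
The subtraction is earlier − later, so the result is −1565 → -1565.

-1565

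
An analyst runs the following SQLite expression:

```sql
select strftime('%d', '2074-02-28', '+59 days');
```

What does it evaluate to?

28

First apply '+59 days': 2074-02-28 → 2074-04-28.
`%d` extracts the 2-digit day of month: 28.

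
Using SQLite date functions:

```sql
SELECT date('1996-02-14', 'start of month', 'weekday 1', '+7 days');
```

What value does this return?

1996-02-12

`start of month` rewinds 1996-02-14 to 1996-02-01.
`weekday 1` advances to the next Monday; 1996-02-01 is a Thursday, so it moves forward to 1996-02-05.
Advancing 7 more days within February lands on 1996-02-12.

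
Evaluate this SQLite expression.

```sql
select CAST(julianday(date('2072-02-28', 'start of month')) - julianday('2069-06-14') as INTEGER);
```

962

`start of month` rewinds 2072-02-28 to 2072-02-01.
16 days remain in June 2069 after the 14th (30 − 14).
Full months from July 2069 through January 2072 contribute their day counts.
Then 1 day into February 2072.
Total: 16 + 31 + 31 + 30 + 31 + 30 + 31 + 31 + 28 + 31 + 30 + 31 + 30 + 31 + 31 + 30 + 31 + 30 + 31 + 31 + 28 + 31 + 30 + 31 + 30 + 31 + 31 + 30 + 31 + 30 + 31 + 31 + 1 = 962.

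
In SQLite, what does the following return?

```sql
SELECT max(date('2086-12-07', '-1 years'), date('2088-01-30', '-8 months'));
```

date('2086-12-07', '-1 years') → 2085-12-07.
date('2088-01-30', '-8 months') → 2087-05-30.
Later of the two is 2087-05-30.

2087-05-30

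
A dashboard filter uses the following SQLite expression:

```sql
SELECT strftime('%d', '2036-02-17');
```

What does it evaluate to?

`%d` extracts the 2-digit day of month: 17.

17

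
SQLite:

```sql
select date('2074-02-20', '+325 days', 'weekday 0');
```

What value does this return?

2075-01-13

Applying '+325 days' to 2074-02-20: counting 325 days forward gives 2075-01-11.
`weekday 0` advances to the next Sunday; 2075-01-11 is a Friday, so it moves forward to 2075-01-13.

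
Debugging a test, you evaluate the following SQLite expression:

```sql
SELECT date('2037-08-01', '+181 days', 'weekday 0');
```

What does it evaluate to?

Applying '+181 days' to 2037-08-01: counting 181 days forward gives 2038-01-29.
`weekday 0` advances to the next Sunday; 2038-01-29 is a Friday, so it moves forward to 2038-01-31.

2038-01-31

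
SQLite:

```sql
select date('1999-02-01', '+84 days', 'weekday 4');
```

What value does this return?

Applying '+84 days' to 1999-02-01: counting 84 days forward gives 1999-04-26.
`weekday 4` advances to the next Thursday; 1999-04-26 is a Monday, so it moves forward to 1999-04-29.

1999-04-29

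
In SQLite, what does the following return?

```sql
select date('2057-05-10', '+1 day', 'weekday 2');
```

2057-05-15

Advancing 1 more day within May lands on 2057-05-11.
`weekday 2` advances to the next Tuesday; 2057-05-11 is a Friday, so it moves forward to 2057-05-15.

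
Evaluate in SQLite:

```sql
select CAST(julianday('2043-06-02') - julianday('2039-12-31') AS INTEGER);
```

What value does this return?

1249

0 days remain in December 2039 after the 31st (31 − 31).
Full months from January 2040 through May 2043 contribute their day counts.
Then 2 days into June 2043.
Total: 0 + 31 + 29 + 31 + 30 + 31 + 30 + 31 + 31 + 30 + 31 + 30 + 31 + 31 + 28 + 31 + 30 + 31 + 30 + 31 + 31 + 30 + 31 + 30 + 31 + 31 + 28 + 31 + 30 + 31 + 30 + 31 + 31 + 30 + 31 + 30 + 31 + 31 + 28 + 31 + 30 + 31 + 2 = 1249.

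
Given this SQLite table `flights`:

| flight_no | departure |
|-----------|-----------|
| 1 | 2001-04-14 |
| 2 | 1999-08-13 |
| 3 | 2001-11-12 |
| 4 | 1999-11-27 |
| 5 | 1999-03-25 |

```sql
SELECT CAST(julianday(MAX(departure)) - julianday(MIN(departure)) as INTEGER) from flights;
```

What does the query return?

MIN = 1999-03-25, MAX = 2001-11-12.
6 days remain in March 1999 after the 25th (31 − 25).
Full months from April 1999 through October 2001 contribute their day counts.
Then 12 days into November 2001.
Total: 6 + 30 + 31 + 30 + 31 + 31 + 30 + 31 + 30 + 31 + 31 + 29 + 31 + 30 + 31 + 30 + 31 + 31 + 30 + 31 + 30 + 31 + 31 + 28 + 31 + 30 + 31 + 30 + 31 + 31 + 30 + 31 + 12 = 963.

963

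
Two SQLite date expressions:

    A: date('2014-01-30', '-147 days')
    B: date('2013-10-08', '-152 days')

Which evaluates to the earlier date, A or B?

A = 2013-09-05.
B = 2013-05-09.
B is earlier.

B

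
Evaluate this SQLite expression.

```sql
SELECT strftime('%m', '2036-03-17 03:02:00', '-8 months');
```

First apply '-8 months': 2036-03-17 03:02:00 → 2035-07-17 03:02:00.
`%m` extracts the 2-digit month (01-12): 07.

07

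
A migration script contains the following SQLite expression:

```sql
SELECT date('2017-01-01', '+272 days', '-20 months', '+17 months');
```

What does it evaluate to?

2017-06-30

Applying '+272 days' to 2017-01-01: counting 272 days forward gives 2017-09-30.
Adding -20 months to 2017-09-30 gives 2016-01-30.
Adding +17 months to 2016-01-30 gives 2017-06-30.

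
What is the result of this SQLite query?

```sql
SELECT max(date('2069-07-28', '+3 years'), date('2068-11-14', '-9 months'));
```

date('2069-07-28', '+3 years') → 2072-07-28.
date('2068-11-14', '-9 months') → 2068-02-14.
Later of the two is 2072-07-28.

2072-07-28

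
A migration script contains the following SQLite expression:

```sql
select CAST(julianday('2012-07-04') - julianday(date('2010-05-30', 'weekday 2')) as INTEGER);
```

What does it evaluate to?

`weekday 2` advances to the next Tuesday; 2010-05-30 is a Sunday, so it moves forward to 2010-06-01.
29 days remain in June 2010 after the 1st (30 − 1).
Full months from July 2010 through June 2012 contribute their day counts.
Then 4 days into July 2012.
Total: 29 + 31 + 31 + 30 + 31 + 30 + 31 + 31 + 28 + 31 + 30 + 31 + 30 + 31 + 31 + 30 + 31 + 30 + 31 + 31 + 29 + 31 + 30 + 31 + 30 + 4 = 764.

764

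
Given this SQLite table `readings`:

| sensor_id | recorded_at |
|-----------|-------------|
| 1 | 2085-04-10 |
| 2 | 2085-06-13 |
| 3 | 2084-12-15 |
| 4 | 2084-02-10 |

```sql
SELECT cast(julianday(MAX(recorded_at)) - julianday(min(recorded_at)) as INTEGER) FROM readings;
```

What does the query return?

489

MIN = 2084-02-10, MAX = 2085-06-13.
19 days remain in February 2084 after the 10th (29 − 10).
Full months from March 2084 through May 2085 contribute their day counts.
Then 13 days into June 2085.
Total: 19 + 31 + 30 + 31 + 30 + 31 + 31 + 30 + 31 + 30 + 31 + 31 + 28 + 31 + 30 + 31 + 13 = 489.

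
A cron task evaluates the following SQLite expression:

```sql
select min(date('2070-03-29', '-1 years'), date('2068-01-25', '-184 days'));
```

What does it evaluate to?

date('2070-03-29', '-1 years') → 2069-03-29.
date('2068-01-25', '-184 days') → 2067-07-25.
Earlier of the two is 2067-07-25.

2067-07-25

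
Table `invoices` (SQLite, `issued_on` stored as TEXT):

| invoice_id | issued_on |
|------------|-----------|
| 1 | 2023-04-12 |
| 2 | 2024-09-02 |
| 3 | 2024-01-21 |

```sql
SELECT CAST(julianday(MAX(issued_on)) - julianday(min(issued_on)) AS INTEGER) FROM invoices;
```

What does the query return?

509

MIN = 2023-04-12, MAX = 2024-09-02.
18 days remain in April 2023 after the 12th (30 − 12).
Full months from May 2023 through August 2024 contribute their day counts.
Then 2 days into September 2024.
Total: 18 + 31 + 30 + 31 + 31 + 30 + 31 + 30 + 31 + 31 + 29 + 31 + 30 + 31 + 30 + 31 + 31 + 2 = 509.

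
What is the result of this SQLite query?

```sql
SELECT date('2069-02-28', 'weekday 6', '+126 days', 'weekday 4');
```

`weekday 6` advances to the next Saturday; 2069-02-28 is a Thursday, so it moves forward to 2069-03-02.
Applying '+126 days' to 2069-03-02: counting 126 days forward gives 2069-07-06.
`weekday 4` advances to the next Thursday; 2069-07-06 is a Saturday, so it moves forward to 2069-07-11.

2069-07-11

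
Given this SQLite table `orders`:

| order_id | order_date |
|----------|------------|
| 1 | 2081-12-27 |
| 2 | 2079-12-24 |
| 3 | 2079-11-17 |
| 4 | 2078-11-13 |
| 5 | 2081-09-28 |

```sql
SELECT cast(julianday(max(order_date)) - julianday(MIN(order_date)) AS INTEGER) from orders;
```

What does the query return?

MIN = 2078-11-13, MAX = 2081-12-27.
17 days remain in November 2078 after the 13th (30 − 13).
Full months from December 2078 through November 2081 contribute their day counts.
Then 27 days into December 2081.
Total: 17 + 31 + 31 + 28 + 31 + 30 + 31 + 30 + 31 + 31 + 30 + 31 + 30 + 31 + 31 + 29 + 31 + 30 + 31 + 30 + 31 + 31 + 30 + 31 + 30 + 31 + 31 + 28 + 31 + 30 + 31 + 30 + 31 + 31 + 30 + 31 + 30 + 27 = 1140.

1140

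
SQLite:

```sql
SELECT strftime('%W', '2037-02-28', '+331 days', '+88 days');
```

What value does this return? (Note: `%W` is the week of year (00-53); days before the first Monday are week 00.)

First apply '+331 days', '+88 days': 2037-02-28 → 2038-04-23.
2038-04-23 is a Friday. SQLite's %W counts Mondays since the year started; the result is 16.

16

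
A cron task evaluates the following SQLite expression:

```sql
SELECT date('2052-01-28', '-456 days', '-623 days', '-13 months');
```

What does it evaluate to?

2048-01-13

Applying '-456 days' to 2052-01-28: counting 456 days back gives 2050-10-29.
Applying '-623 days' to 2050-10-29: counting 623 days back gives 2049-02-13.
Adding -13 months to 2049-02-13 gives 2048-01-13.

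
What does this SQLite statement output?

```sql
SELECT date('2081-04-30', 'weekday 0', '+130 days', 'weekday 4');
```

`weekday 0` advances to the next Sunday; 2081-04-30 is a Wednesday, so it moves forward to 2081-05-04.
Applying '+130 days' to 2081-05-04: counting 130 days forward gives 2081-09-11.
`weekday 4` advances to the next Thursday; 2081-09-11 is already a Thursday, so it stays at 2081-09-11.

2081-09-11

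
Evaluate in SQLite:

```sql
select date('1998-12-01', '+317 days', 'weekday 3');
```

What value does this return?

1999-10-20

Applying '+317 days' to 1998-12-01: counting 317 days forward gives 1999-10-14.
`weekday 3` advances to the next Wednesday; 1999-10-14 is a Thursday, so it moves forward to 1999-10-20.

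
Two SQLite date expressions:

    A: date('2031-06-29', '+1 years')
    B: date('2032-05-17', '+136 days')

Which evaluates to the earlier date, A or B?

A = 2032-06-29.
B = 2032-09-30.
A is earlier.

A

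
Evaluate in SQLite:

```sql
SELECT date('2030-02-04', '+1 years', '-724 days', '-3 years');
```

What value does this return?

2026-02-10

Adding +1 year to 2030-02-04 gives 2031-02-04.
Applying '-724 days' to 2031-02-04: counting 724 days back gives 2029-02-10.
Adding -3 years to 2029-02-10 gives 2026-02-10.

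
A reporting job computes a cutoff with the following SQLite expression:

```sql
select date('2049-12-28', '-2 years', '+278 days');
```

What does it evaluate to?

Adding -2 years to 2049-12-28 gives 2047-12-28.
Applying '+278 days' to 2047-12-28: counting 278 days forward gives 2048-10-01.

2048-10-01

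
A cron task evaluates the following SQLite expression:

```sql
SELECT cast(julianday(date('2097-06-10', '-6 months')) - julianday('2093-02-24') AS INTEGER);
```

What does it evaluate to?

1385

Adding -6 months to 2097-06-10 gives 2096-12-10.
4 days remain in February 2093 after the 24th (28 − 24).
Full months from March 2093 through November 2096 contribute their day counts.
Then 10 days into December 2096.
Total: 4 + 31 + 30 + 31 + 30 + 31 + 31 + 30 + 31 + 30 + 31 + 31 + 28 + 31 + 30 + 31 + 30 + 31 + 31 + 30 + 31 + 30 + 31 + 31 + 28 + 31 + 30 + 31 + 30 + 31 + 31 + 30 + 31 + 30 + 31 + 31 + 29 + 31 + 30 + 31 + 30 + 31 + 31 + 30 + 31 + 30 + 10 = 1385.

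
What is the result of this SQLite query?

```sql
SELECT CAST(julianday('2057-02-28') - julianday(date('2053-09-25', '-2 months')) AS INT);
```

Adding -2 months to 2053-09-25 gives 2053-07-25.
6 days remain in July 2053 after the 25th (31 − 25).
Full months from August 2053 through January 2057 contribute their day counts.
Then 28 days into February 2057.
Total: 6 + 31 + 30 + 31 + 30 + 31 + 31 + 28 + 31 + 30 + 31 + 30 + 31 + 31 + 30 + 31 + 30 + 31 + 31 + 28 + 31 + 30 + 31 + 30 + 31 + 31 + 30 + 31 + 30 + 31 + 31 + 29 + 31 + 30 + 31 + 30 + 31 + 31 + 30 + 31 + 30 + 31 + 31 + 28 = 1314.

1314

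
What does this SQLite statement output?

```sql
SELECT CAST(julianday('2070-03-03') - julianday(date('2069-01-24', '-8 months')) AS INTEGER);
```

648

Adding -8 months to 2069-01-24 gives 2068-05-24.
7 days remain in May 2068 after the 24th (31 − 24).
Full months from June 2068 through February 2070 contribute their day counts.
Then 3 days into March 2070.
Total: 7 + 30 + 31 + 31 + 30 + 31 + 30 + 31 + 31 + 28 + 31 + 30 + 31 + 30 + 31 + 31 + 30 + 31 + 30 + 31 + 31 + 28 + 3 = 648.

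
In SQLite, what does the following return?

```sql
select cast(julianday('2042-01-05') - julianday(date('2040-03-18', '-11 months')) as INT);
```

Adding -11 months to 2040-03-18 gives 2039-04-18.
12 days remain in April 2039 after the 18th (30 − 18).
Full months from May 2039 through December 2041 contribute their day counts.
Then 5 days into January 2042.
Total: 12 + 31 + 30 + 31 + 31 + 30 + 31 + 30 + 31 + 31 + 29 + 31 + 30 + 31 + 30 + 31 + 31 + 30 + 31 + 30 + 31 + 31 + 28 + 31 + 30 + 31 + 30 + 31 + 31 + 30 + 31 + 30 + 31 + 5 = 993.

993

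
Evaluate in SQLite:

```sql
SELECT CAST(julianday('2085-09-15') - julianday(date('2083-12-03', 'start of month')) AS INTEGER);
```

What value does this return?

654

`start of month` rewinds 2083-12-03 to 2083-12-01.
30 days remain in December 2083 after the 1st (31 − 1).
Full months from January 2084 through August 2085 contribute their day counts.
Then 15 days into September 2085.
Total: 30 + 31 + 29 + 31 + 30 + 31 + 30 + 31 + 31 + 30 + 31 + 30 + 31 + 31 + 28 + 31 + 30 + 31 + 30 + 31 + 31 + 15 = 654.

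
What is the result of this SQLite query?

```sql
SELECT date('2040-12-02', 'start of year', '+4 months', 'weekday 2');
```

2040-05-01

`start of year` rewinds 2040-12-02 to 2040-01-01.
Adding +4 months to 2040-01-01 gives 2040-05-01.
`weekday 2` advances to the next Tuesday; 2040-05-01 is already a Tuesday, so it stays at 2040-05-01.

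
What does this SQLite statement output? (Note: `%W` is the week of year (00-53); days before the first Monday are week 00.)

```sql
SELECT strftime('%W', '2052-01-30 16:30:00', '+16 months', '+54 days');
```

First apply '+16 months', '+54 days': 2052-01-30 16:30:00 → 2053-07-23 16:30:00.
2053-07-23 is a Wednesday. SQLite's %W counts Mondays since the year started; the result is 29.

29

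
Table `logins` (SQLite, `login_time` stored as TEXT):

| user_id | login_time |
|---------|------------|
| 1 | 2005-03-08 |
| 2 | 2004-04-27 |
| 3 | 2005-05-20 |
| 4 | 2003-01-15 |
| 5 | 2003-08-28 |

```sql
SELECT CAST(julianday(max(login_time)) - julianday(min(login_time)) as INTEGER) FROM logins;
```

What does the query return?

856

MIN = 2003-01-15, MAX = 2005-05-20.
16 days remain in January 2003 after the 15th (31 − 15).
Full months from February 2003 through April 2005 contribute their day counts.
Then 20 days into May 2005.
Total: 16 + 28 + 31 + 30 + 31 + 30 + 31 + 31 + 30 + 31 + 30 + 31 + 31 + 29 + 31 + 30 + 31 + 30 + 31 + 31 + 30 + 31 + 30 + 31 + 31 + 28 + 31 + 30 + 20 = 856.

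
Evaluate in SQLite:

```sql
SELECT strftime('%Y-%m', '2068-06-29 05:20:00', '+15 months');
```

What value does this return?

2069-09

First apply '+15 months': 2068-06-29 05:20:00 → 2069-09-29 05:20:00.
`%Y-%m` extracts the year-month: 2069-09.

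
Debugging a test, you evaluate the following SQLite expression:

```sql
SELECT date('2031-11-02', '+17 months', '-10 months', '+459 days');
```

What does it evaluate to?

2033-09-04

Adding +17 months to 2031-11-02 gives 2033-04-02.
Adding -10 months to 2033-04-02 gives 2032-06-02.
Applying '+459 days' to 2032-06-02: counting 459 days forward gives 2033-09-04.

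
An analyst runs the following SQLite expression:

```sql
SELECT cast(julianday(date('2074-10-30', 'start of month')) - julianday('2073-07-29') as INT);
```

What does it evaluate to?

429

`start of month` rewinds 2074-10-30 to 2074-10-01.
2 days remain in July 2073 after the 29th (31 − 29).
Full months from August 2073 through September 2074 contribute their day counts.
Then 1 day into October 2074.
Total: 2 + 31 + 30 + 31 + 30 + 31 + 31 + 28 + 31 + 30 + 31 + 30 + 31 + 31 + 30 + 1 = 429.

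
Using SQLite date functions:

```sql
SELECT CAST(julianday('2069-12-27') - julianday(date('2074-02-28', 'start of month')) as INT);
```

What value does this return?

`start of month` rewinds 2074-02-28 to 2074-02-01.
4 days remain in December 2069 after the 27th (31 − 27).
Full months from January 2070 through January 2074 contribute their day counts.
Then 1 day into February 2074.
Total: 4 + 31 + 28 + 31 + 30 + 31 + 30 + 31 + 31 + 30 + 31 + 30 + 31 + 31 + 28 + 31 + 30 + 31 + 30 + 31 + 31 + 30 + 31 + 30 + 31 + 31 + 29 + 31 + 30 + 31 + 30 + 31 + 31 + 30 + 31 + 30 + 31 + 31 + 28 + 31 + 30 + 31 + 30 + 31 + 31 + 30 + 31 + 30 + 31 + 31 + 1 = 1497.
The subtraction is earlier − later, so the result is −1497 → -1497.

-1497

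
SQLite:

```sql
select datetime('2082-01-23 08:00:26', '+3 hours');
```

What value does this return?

+3 hours from 2082-01-23 08:00:26 is 2082-01-23 11:00:26.

2082-01-23 11:00:26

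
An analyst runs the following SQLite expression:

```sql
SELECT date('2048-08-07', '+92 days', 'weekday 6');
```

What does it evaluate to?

2048-11-07

Applying '+92 days' to 2048-08-07: counting 92 days forward gives 2048-11-07.
`weekday 6` advances to the next Saturday; 2048-11-07 is already a Saturday, so it stays at 2048-11-07.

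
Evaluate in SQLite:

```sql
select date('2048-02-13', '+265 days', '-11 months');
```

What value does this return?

Applying '+265 days' to 2048-02-13: counting 265 days forward gives 2048-11-04.
Adding -11 months to 2048-11-04 gives 2047-12-04.

2047-12-04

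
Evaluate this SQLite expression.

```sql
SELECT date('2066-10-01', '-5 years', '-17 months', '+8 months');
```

Adding -5 years to 2066-10-01 gives 2061-10-01.
Adding -17 months to 2061-10-01 gives 2060-05-01.
Adding +8 months to 2060-05-01 gives 2061-01-01.

2061-01-01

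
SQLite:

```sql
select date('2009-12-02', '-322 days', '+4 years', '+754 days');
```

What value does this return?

Applying '-322 days' to 2009-12-02: counting 322 days back gives 2009-01-14.
Adding +4 years to 2009-01-14 gives 2013-01-14.
Applying '+754 days' to 2013-01-14: counting 754 days forward gives 2015-02-07.

2015-02-07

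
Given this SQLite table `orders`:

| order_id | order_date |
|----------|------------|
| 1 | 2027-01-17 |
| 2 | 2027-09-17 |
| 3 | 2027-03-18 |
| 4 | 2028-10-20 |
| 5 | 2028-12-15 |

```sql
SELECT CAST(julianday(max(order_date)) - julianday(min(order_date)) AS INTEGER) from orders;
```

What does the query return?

MIN = 2027-01-17, MAX = 2028-12-15.
14 days remain in January 2027 after the 17th (31 − 17).
Full months from February 2027 through November 2028 contribute their day counts.
Then 15 days into December 2028.
Total: 14 + 28 + 31 + 30 + 31 + 30 + 31 + 31 + 30 + 31 + 30 + 31 + 31 + 29 + 31 + 30 + 31 + 30 + 31 + 31 + 30 + 31 + 30 + 15 = 698.

698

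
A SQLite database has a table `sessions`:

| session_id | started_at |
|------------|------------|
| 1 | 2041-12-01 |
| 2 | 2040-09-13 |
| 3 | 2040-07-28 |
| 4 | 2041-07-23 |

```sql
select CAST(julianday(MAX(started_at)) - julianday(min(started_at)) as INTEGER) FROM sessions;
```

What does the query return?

MIN = 2040-07-28, MAX = 2041-12-01.
3 days remain in July 2040 after the 28th (31 − 28).
Full months from August 2040 through November 2041 contribute their day counts.
Then 1 day into December 2041.
Total: 3 + 31 + 30 + 31 + 30 + 31 + 31 + 28 + 31 + 30 + 31 + 30 + 31 + 31 + 30 + 31 + 30 + 1 = 491.

491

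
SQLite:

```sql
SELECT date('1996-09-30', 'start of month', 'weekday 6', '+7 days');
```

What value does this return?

`start of month` rewinds 1996-09-30 to 1996-09-01.
`weekday 6` advances to the next Saturday; 1996-09-01 is a Sunday, so it moves forward to 1996-09-07.
Advancing 7 more days within September lands on 1996-09-14.

1996-09-14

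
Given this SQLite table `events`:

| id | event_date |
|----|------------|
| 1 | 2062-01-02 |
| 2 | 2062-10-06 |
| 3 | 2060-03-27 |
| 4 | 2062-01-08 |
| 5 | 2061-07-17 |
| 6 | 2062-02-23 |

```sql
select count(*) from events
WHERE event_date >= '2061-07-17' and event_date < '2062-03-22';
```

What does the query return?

4

Rows in [2061-07-17, 2062-03-22): 2062-01-02, 2062-01-08, 2061-07-17, 2062-02-23 → 4 rows.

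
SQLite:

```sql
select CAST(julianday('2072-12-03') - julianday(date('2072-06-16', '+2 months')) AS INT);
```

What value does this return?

109

Adding +2 months to 2072-06-16 gives 2072-08-16.
15 days remain in August 2072 after the 16th (31 − 16).
September 2072: 30 days.
October 2072: 31 days.
November 2072: 30 days.
Then 3 days into December 2072.
Total: 15 + 30 + 31 + 30 + 3 = 109.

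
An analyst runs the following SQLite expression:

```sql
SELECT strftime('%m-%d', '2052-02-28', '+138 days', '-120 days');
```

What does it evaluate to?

03-17

First apply '+138 days', '-120 days': 2052-02-28 → 2052-03-17.
`%m-%d` extracts the month-day: 03-17.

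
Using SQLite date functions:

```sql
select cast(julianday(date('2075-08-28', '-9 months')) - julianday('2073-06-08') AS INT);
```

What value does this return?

538

Adding -9 months to 2075-08-28 gives 2074-11-28.
22 days remain in June 2073 after the 8th (30 − 8).
Full months from July 2073 through October 2074 contribute their day counts.
Then 28 days into November 2074.
Total: 22 + 31 + 31 + 30 + 31 + 30 + 31 + 31 + 28 + 31 + 30 + 31 + 30 + 31 + 31 + 30 + 31 + 28 = 538.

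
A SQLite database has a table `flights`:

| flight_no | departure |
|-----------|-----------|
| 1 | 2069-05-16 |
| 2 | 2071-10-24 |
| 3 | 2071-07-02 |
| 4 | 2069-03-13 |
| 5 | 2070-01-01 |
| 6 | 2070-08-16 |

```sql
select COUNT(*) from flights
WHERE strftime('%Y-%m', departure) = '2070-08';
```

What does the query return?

1

Rows with year-month 2070-08: 2070-08-16 → 1.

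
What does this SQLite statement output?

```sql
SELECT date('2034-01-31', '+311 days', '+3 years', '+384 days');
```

2038-12-27

Applying '+311 days' to 2034-01-31: counting 311 days forward gives 2034-12-08.
Adding +3 years to 2034-12-08 gives 2037-12-08.
Applying '+384 days' to 2037-12-08: counting 384 days forward gives 2038-12-27.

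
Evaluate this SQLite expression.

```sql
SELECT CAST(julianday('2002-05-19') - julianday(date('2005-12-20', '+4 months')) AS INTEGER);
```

Adding +4 months to 2005-12-20 gives 2006-04-20.
12 days remain in May 2002 after the 19th (31 − 19).
Full months from June 2002 through March 2006 contribute their day counts.
Then 20 days into April 2006.
Total: 12 + 30 + 31 + 31 + 30 + 31 + 30 + 31 + 31 + 28 + 31 + 30 + 31 + 30 + 31 + 31 + 30 + 31 + 30 + 31 + 31 + 29 + 31 + 30 + 31 + 30 + 31 + 31 + 30 + 31 + 30 + 31 + 31 + 28 + 31 + 30 + 31 + 30 + 31 + 31 + 30 + 31 + 30 + 31 + 31 + 28 + 31 + 20 = 1432.
The subtraction is earlier − later, so the result is −1432 → -1432.

-1432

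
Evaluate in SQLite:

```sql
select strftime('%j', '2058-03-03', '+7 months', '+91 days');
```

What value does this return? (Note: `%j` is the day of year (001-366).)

First apply '+7 months', '+91 days': 2058-03-03 → 2059-01-02.
Day-of-year for 2059-01-02: days since 2059-01-01 inclusive = 2, zero-padded to 002.

002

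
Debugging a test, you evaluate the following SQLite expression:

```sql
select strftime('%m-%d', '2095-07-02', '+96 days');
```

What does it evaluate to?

10-06

First apply '+96 days': 2095-07-02 → 2095-10-06.
`%m-%d` extracts the month-day: 10-06.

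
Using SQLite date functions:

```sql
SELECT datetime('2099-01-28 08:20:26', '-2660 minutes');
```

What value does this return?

2099-01-26 12:00:26

2660 minutes = 44h 20m; -2660 minutes from 2099-01-28 08:20:26 is 2099-01-26 12:00:26 (crosses midnight).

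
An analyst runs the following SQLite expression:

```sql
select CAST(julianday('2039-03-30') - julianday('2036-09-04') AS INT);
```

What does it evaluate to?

26 days remain in September 2036 after the 4th (30 − 4).
Full months from October 2036 through February 2039 contribute their day counts.
Then 30 days into March 2039.
Total: 26 + 31 + 30 + 31 + 31 + 28 + 31 + 30 + 31 + 30 + 31 + 31 + 30 + 31 + 30 + 31 + 31 + 28 + 31 + 30 + 31 + 30 + 31 + 31 + 30 + 31 + 30 + 31 + 31 + 28 + 30 = 937.

937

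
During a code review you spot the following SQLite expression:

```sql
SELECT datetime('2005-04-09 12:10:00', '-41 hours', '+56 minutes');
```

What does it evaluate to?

2005-04-07 20:06:00

-41 hours from 2005-04-09 12:10:00 is 2005-04-07 19:10:00 (crosses midnight).
+56 minutes from 2005-04-07 19:10:00 is 2005-04-07 20:06:00.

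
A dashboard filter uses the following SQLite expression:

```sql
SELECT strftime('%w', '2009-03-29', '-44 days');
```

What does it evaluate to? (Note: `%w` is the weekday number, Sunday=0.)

First apply '-44 days': 2009-03-29 → 2009-02-13.
2009-02-13 is a Friday; with Sunday=0 that is 5.

5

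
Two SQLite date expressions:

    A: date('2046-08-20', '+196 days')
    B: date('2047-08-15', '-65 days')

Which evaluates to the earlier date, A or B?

A = 2047-03-04.
B = 2047-06-11.
A is earlier.

A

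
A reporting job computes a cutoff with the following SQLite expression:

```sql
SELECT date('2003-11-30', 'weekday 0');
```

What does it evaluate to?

2003-11-30

`weekday 0` advances to the next Sunday; 2003-11-30 is already a Sunday, so it stays at 2003-11-30.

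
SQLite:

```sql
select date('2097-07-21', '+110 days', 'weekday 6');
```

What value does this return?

2097-11-09

Applying '+110 days' to 2097-07-21: counting 110 days forward gives 2097-11-08.
`weekday 6` advances to the next Saturday; 2097-11-08 is a Friday, so it moves forward to 2097-11-09.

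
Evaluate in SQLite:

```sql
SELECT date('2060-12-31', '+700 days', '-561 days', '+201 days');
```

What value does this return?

Applying '+700 days' to 2060-12-31: counting 700 days forward gives 2062-12-01.
Applying '-561 days' to 2062-12-01: counting 561 days back gives 2061-05-19.
Applying '+201 days' to 2061-05-19: counting 201 days forward gives 2061-12-06.

2061-12-06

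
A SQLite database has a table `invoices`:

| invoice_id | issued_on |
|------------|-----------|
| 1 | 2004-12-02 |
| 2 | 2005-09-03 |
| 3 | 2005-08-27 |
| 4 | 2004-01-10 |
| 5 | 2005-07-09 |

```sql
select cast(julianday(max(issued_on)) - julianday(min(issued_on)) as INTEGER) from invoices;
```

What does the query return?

MIN = 2004-01-10, MAX = 2005-09-03.
21 days remain in January 2004 after the 10th (31 − 10).
Full months from February 2004 through August 2005 contribute their day counts.
Then 3 days into September 2005.
Total: 21 + 29 + 31 + 30 + 31 + 30 + 31 + 31 + 30 + 31 + 30 + 31 + 31 + 28 + 31 + 30 + 31 + 30 + 31 + 31 + 3 = 602.

602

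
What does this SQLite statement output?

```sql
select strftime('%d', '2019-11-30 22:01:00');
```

`%d` extracts the 2-digit day of month: 30.

30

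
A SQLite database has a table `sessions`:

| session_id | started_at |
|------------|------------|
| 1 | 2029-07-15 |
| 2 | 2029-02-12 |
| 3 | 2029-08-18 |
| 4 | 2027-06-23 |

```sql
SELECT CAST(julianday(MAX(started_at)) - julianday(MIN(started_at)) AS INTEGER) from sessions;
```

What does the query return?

787

MIN = 2027-06-23, MAX = 2029-08-18.
7 days remain in June 2027 after the 23rd (30 − 23).
Full months from July 2027 through July 2029 contribute their day counts.
Then 18 days into August 2029.
Total: 7 + 31 + 31 + 30 + 31 + 30 + 31 + 31 + 29 + 31 + 30 + 31 + 30 + 31 + 31 + 30 + 31 + 30 + 31 + 31 + 28 + 31 + 30 + 31 + 30 + 31 + 18 = 787.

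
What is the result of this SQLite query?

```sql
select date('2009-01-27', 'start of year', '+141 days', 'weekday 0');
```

`start of year` rewinds 2009-01-27 to 2009-01-01.
Applying '+141 days' to 2009-01-01: counting 141 days forward gives 2009-05-22.
`weekday 0` advances to the next Sunday; 2009-05-22 is a Friday, so it moves forward to 2009-05-24.

2009-05-24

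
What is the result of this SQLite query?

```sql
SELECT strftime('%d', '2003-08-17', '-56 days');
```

First apply '-56 days': 2003-08-17 → 2003-06-22.
`%d` extracts the 2-digit day of month: 22.

22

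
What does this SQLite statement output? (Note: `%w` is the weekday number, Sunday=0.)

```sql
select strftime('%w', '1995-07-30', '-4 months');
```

4

First apply '-4 months': 1995-07-30 → 1995-03-30.
1995-03-30 is a Thursday; with Sunday=0 that is 4.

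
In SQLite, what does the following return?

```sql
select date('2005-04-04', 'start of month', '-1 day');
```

2005-03-31

`start of month` rewinds 2005-04-04 to 2005-04-01.
Going back 1 day from 2005-04-01 reaches 2005-03-31 (last day of March, 31 days).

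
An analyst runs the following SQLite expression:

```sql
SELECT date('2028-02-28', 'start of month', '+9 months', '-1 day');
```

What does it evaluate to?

2028-10-31

`start of month` rewinds 2028-02-28 to 2028-02-01.
Adding +9 months to 2028-02-01 gives 2028-11-01.
Going back 1 day from 2028-11-01 reaches 2028-10-31 (last day of October, 31 days).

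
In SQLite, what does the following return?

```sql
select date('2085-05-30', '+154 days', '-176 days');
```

2085-05-08

Applying '+154 days' to 2085-05-30: counting 154 days forward gives 2085-10-31.
Applying '-176 days' to 2085-10-31: counting 176 days back gives 2085-05-08.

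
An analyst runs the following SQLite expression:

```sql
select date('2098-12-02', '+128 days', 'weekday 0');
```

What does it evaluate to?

Applying '+128 days' to 2098-12-02: counting 128 days forward gives 2099-04-09.
`weekday 0` advances to the next Sunday; 2099-04-09 is a Thursday, so it moves forward to 2099-04-12.

2099-04-12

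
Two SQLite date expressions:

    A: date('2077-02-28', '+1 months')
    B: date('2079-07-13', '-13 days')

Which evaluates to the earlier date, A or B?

A = 2077-03-28.
B = 2079-06-30.
A is earlier.

A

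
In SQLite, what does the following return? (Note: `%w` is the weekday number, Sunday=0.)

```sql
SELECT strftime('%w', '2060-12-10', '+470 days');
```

First apply '+470 days': 2060-12-10 → 2062-03-25.
2062-03-25 is a Saturday; with Sunday=0 that is 6.

6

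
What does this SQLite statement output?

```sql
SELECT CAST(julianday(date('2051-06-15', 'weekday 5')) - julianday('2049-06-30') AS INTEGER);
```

`weekday 5` advances to the next Friday; 2051-06-15 is a Thursday, so it moves forward to 2051-06-16.
0 days remain in June 2049 after the 30th (30 − 30).
Full months from July 2049 through May 2051 contribute their day counts.
Then 16 days into June 2051.
Total: 0 + 31 + 31 + 30 + 31 + 30 + 31 + 31 + 28 + 31 + 30 + 31 + 30 + 31 + 31 + 30 + 31 + 30 + 31 + 31 + 28 + 31 + 30 + 31 + 16 = 716.

716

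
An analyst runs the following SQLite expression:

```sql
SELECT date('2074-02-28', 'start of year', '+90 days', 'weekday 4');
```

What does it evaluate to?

2074-04-05

`start of year` rewinds 2074-02-28 to 2074-01-01.
Applying '+90 days' to 2074-01-01: counting 90 days forward gives 2074-04-01.
`weekday 4` advances to the next Thursday; 2074-04-01 is a Sunday, so it moves forward to 2074-04-05.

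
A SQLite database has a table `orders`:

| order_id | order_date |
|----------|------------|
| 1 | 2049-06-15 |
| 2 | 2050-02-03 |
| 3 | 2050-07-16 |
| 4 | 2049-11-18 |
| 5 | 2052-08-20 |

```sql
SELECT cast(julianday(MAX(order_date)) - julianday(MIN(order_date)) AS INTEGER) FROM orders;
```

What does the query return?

MIN = 2049-06-15, MAX = 2052-08-20.
15 days remain in June 2049 after the 15th (30 − 15).
Full months from July 2049 through July 2052 contribute their day counts.
Then 20 days into August 2052.
Total: 15 + 31 + 31 + 30 + 31 + 30 + 31 + 31 + 28 + 31 + 30 + 31 + 30 + 31 + 31 + 30 + 31 + 30 + 31 + 31 + 28 + 31 + 30 + 31 + 30 + 31 + 31 + 30 + 31 + 30 + 31 + 31 + 29 + 31 + 30 + 31 + 30 + 31 + 20 = 1162.

1162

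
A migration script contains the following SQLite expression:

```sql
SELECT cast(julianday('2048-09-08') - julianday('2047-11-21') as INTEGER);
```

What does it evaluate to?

9 days remain in November 2047 after the 21st (30 − 21).
Full months from December 2047 through August 2048 contribute their day counts.
Then 8 days into September 2048.
Total: 9 + 31 + 31 + 29 + 31 + 30 + 31 + 30 + 31 + 31 + 8 = 292.

292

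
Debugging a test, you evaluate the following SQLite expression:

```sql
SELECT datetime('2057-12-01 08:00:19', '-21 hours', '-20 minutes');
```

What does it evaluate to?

-21 hours from 2057-12-01 08:00:19 is 2057-11-30 11:00:19 (crosses midnight).
-20 minutes from 2057-11-30 11:00:19 is 2057-11-30 10:40:19.

2057-11-30 10:40:19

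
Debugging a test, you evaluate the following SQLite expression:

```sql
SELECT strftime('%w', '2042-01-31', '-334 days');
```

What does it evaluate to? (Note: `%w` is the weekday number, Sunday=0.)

First apply '-334 days': 2042-01-31 → 2041-03-03.
2041-03-03 is a Sunday; with Sunday=0 that is 0.

0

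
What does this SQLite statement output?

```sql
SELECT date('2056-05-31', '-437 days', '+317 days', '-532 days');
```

Applying '-437 days' to 2056-05-31: counting 437 days back gives 2055-03-21.
Applying '+317 days' to 2055-03-21: counting 317 days forward gives 2056-02-01.
Applying '-532 days' to 2056-02-01: counting 532 days back gives 2054-08-18.

2054-08-18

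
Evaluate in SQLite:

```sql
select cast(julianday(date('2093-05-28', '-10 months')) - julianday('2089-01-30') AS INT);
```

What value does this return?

1275

Adding -10 months to 2093-05-28 gives 2092-07-28.
1 day remains in January 2089 after the 30th (31 − 30).
Full months from February 2089 through June 2092 contribute their day counts.
Then 28 days into July 2092.
Total: 1 + 28 + 31 + 30 + 31 + 30 + 31 + 31 + 30 + 31 + 30 + 31 + 31 + 28 + 31 + 30 + 31 + 30 + 31 + 31 + 30 + 31 + 30 + 31 + 31 + 28 + 31 + 30 + 31 + 30 + 31 + 31 + 30 + 31 + 30 + 31 + 31 + 29 + 31 + 30 + 31 + 30 + 28 = 1275.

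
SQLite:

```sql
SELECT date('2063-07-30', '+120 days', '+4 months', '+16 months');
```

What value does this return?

Applying '+120 days' to 2063-07-30: counting 120 days forward gives 2063-11-27.
Adding +4 months to 2063-11-27 gives 2064-03-27.
Adding +16 months to 2064-03-27 gives 2065-07-27.

2065-07-27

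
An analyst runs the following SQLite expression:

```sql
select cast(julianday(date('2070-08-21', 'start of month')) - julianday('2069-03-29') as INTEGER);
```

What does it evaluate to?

`start of month` rewinds 2070-08-21 to 2070-08-01.
2 days remain in March 2069 after the 29th (31 − 29).
Full months from April 2069 through July 2070 contribute their day counts.
Then 1 day into August 2070.
Total: 2 + 30 + 31 + 30 + 31 + 31 + 30 + 31 + 30 + 31 + 31 + 28 + 31 + 30 + 31 + 30 + 31 + 1 = 490.

490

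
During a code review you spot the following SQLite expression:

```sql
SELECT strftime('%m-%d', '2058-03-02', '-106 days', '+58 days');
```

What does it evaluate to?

01-13

First apply '-106 days', '+58 days': 2058-03-02 → 2058-01-13.
`%m-%d` extracts the month-day: 01-13.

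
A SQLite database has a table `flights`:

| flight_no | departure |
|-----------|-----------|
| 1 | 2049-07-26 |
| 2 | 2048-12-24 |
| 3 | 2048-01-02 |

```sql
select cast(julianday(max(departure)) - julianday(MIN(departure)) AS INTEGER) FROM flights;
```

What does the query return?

571

MIN = 2048-01-02, MAX = 2049-07-26.
29 days remain in January 2048 after the 2nd (31 − 2).
Full months from February 2048 through June 2049 contribute their day counts.
Then 26 days into July 2049.
Total: 29 + 29 + 31 + 30 + 31 + 30 + 31 + 31 + 30 + 31 + 30 + 31 + 31 + 28 + 31 + 30 + 31 + 30 + 26 = 571.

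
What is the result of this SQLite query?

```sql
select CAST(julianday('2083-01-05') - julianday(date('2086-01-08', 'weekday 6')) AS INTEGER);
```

`weekday 6` advances to the next Saturday; 2086-01-08 is a Tuesday, so it moves forward to 2086-01-12.
26 days remain in January 2083 after the 5th (31 − 5).
Full months from February 2083 through December 2085 contribute their day counts.
Then 12 days into January 2086.
Total: 26 + 28 + 31 + 30 + 31 + 30 + 31 + 31 + 30 + 31 + 30 + 31 + 31 + 29 + 31 + 30 + 31 + 30 + 31 + 31 + 30 + 31 + 30 + 31 + 31 + 28 + 31 + 30 + 31 + 30 + 31 + 31 + 30 + 31 + 30 + 31 + 12 = 1103.
The subtraction is earlier − later, so the result is −1103 → -1103.

-1103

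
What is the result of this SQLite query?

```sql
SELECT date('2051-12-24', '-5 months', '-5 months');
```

2051-02-24

Adding -5 months to 2051-12-24 gives 2051-07-24.
Adding -5 months to 2051-07-24 gives 2051-02-24.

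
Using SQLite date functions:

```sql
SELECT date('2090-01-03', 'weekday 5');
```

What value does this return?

`weekday 5` advances to the next Friday; 2090-01-03 is a Tuesday, so it moves forward to 2090-01-06.

2090-01-06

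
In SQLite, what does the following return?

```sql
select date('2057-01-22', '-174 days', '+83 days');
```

2056-10-23

Applying '-174 days' to 2057-01-22: counting 174 days back gives 2056-08-01.
Applying '+83 days' to 2056-08-01: counting 83 days forward gives 2056-10-23.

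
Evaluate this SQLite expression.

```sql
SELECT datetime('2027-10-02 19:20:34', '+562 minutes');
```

2027-10-03 04:42:34

562 minutes = 9h 22m; +562 minutes from 2027-10-02 19:20:34 is 2027-10-03 04:42:34 (crosses midnight).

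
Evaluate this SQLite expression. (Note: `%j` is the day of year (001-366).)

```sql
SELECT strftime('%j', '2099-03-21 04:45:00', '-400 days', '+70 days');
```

115

First apply '-400 days', '+70 days': 2099-03-21 04:45:00 → 2098-04-25 04:45:00.
Day-of-year for 2098-04-25: days since 2098-01-01 inclusive = 115, zero-padded to 115.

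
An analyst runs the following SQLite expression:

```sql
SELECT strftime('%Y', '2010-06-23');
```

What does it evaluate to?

2010

`%Y` extracts the 4-digit year: 2010.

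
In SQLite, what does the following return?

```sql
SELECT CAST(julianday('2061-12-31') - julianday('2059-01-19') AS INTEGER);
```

1077

12 days remain in January 2059 after the 19th (31 − 19).
Full months from February 2059 through November 2061 contribute their day counts.
Then 31 days into December 2061.
Total: 12 + 28 + 31 + 30 + 31 + 30 + 31 + 31 + 30 + 31 + 30 + 31 + 31 + 29 + 31 + 30 + 31 + 30 + 31 + 31 + 30 + 31 + 30 + 31 + 31 + 28 + 31 + 30 + 31 + 30 + 31 + 31 + 30 + 31 + 30 + 31 = 1077.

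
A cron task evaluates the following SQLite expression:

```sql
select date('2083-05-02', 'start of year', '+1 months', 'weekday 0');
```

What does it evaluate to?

2083-02-07

`start of year` rewinds 2083-05-02 to 2083-01-01.
Adding +1 month to 2083-01-01 gives 2083-02-01.
`weekday 0` advances to the next Sunday; 2083-02-01 is a Monday, so it moves forward to 2083-02-07.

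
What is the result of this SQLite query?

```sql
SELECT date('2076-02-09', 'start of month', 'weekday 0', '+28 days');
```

`start of month` rewinds 2076-02-09 to 2076-02-01.
`weekday 0` advances to the next Sunday; 2076-02-01 is a Saturday, so it moves forward to 2076-02-02.
February 2076 has 29 days; 27 remain after the 2nd, so 28 days reach 2076-03-01.

2076-03-01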